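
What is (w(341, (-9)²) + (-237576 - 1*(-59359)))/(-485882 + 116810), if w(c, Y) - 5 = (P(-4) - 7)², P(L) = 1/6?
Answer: 6413951/13286592 ≈ 0.48274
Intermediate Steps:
P(L) = ⅙
w(c, Y) = 1861/36 (w(c, Y) = 5 + (⅙ - 7)² = 5 + (-41/6)² = 5 + 1681/36 = 1861/36)
(w(341, (-9)²) + (-237576 - 1*(-59359)))/(-485882 + 116810) = (1861/36 + (-237576 - 1*(-59359)))/(-485882 + 116810) = (1861/36 + (-237576 + 59359))/(-369072) = (1861/36 - 178217)*(-1/369072) = -6413951/36*(-1/369072) = 6413951/13286592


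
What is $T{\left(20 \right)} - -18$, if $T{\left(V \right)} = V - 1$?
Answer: $37$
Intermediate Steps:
$T{\left(V \right)} = -1 + V$
$T{\left(20 \right)} - -18 = \left(-1 + 20\right) - -18 = 19 + \left(-9 + 27\right) = 19 + 18 = 37$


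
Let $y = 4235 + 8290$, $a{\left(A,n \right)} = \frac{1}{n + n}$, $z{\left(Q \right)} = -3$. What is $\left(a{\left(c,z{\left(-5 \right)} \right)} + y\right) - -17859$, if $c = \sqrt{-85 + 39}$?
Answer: $\frac{182303}{6} \approx 30384.0$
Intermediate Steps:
$c = i \sqrt{46}$ ($c = \sqrt{-46} = i \sqrt{46} \approx 6.7823 i$)
$a{\left(A,n \right)} = \frac{1}{2 n}$
$y = 12525$
$\left(a{\left(c,z{\left(-5 \right)} \right)} + y\right) - -17859 = \left(\frac{1}{2 \left(-3\right)} + 12525\right) - -17859 = \left(\frac{1}{2} \left(- \frac{1}{3}\right) + 12525\right) + 17859 = \left(- \frac{1}{6} + 12525\right) + 17859 = \frac{75149}{6} + 17859 = \frac{182303}{6}$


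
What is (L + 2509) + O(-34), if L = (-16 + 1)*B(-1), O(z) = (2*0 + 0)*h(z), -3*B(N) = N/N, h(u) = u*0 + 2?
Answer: 2514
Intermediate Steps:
h(u) = 2 (h(u) = 0 + 2 = 2)
B(N) = -1/3 (B(N) = -N/(3*N) = -1/3*1 = -1/3)
O(z) = 0 (O(z) = (2*0 + 0)*2 = (0 + 0)*2 = 0*2 = 0)
L = 5 (L = (-16 + 1)*(-1/3) = -15*(-1/3) = 5)
(L + 2509) + O(-34) = (5 + 2509) + 0 = 2514 + 0 = 2514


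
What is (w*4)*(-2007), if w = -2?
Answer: 16056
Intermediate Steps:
(w*4)*(-2007) = -2*4*(-2007) = -8*(-2007) = 16056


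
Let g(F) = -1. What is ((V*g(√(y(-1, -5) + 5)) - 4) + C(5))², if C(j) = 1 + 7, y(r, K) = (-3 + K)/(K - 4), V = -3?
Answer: 49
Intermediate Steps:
y(r, K) = (-3 + K)/(-4 + K)
C(j) = 8
((V*g(√(y(-1, -5) + 5)) - 4) + C(5))² = ((-3*(-1) - 4) + 8)² = ((3 - 4) + 8)² = (-1 + 8)² = 7² = 49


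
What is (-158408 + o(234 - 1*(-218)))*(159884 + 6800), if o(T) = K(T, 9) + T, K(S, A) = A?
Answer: -26327237748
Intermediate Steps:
o(T) = 9 + T
(-158408 + o(234 - 1*(-218)))*(159884 + 6800) = (-158408 + (9 + (234 - 1*(-218))))*(159884 + 6800) = (-158408 + (9 + (234 + 218)))*166684 = (-158408 + (9 + 452))*166684 = (-158408 + 461)*166684 = -157947*166684 = -26327237748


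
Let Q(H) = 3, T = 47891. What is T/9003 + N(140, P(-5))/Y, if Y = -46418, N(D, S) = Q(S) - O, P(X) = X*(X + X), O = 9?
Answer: 1111529228/208950627 ≈ 5.3196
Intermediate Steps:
P(X) = 2*X² (P(X) = X*(2*X) = 2*X²)
N(D, S) = -6 (N(D, S) = 3 - 1*9 = 3 - 9 = -6)
T/9003 + N(140, P(-5))/Y = 47891/9003 - 6/(-46418) = 47891*(1/9003) - 6*(-1/46418) = 47891/9003 + 3/23209 = 1111529228/208950627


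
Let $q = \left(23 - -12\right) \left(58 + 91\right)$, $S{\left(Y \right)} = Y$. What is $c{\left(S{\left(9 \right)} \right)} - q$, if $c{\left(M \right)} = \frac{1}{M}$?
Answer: $- \frac{46934}{9} \approx -5214.9$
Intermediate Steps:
$q = 5215$ ($q = \left(23 + 12\right) 149 = 35 \cdot 149 = 5215$)
$c{\left(S{\left(9 \right)} \right)} - q = \frac{1}{9} - 5215 = - \frac{46934}{9}$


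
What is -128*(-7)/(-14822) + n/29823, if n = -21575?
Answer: -173253029/221018253 ≈ -0.78389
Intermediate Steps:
-128*(-7)/(-14822) + n/29823 = -128*(-7)/(-14822) - 21575/29823 = 896*(-1/14822) - 21575*1/29823 = -448/7411 - 21575/29823 = -173253029/221018253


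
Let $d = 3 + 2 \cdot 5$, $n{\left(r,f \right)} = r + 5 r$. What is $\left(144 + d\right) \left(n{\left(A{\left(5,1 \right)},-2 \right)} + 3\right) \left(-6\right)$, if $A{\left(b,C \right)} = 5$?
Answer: $-31086$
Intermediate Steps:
$n{\left(r,f \right)} = 6 r$
$d = 13$ ($d = 3 + 10 = 13$)
$\left(144 + d\right) \left(n{\left(A{\left(5,1 \right)},-2 \right)} + 3\right) \left(-6\right) = \left(144 + 13\right) \left(6 \cdot 5 + 3\right) \left(-6\right) = 157 \left(30 + 3\right) \left(-6\right) = 157 \cdot 33 \left(-6\right) = 157 \left(-198\right) = -31086$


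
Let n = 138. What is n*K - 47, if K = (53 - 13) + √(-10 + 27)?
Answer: 5473 + 138*√17 ≈ 6042.0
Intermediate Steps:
K = 40 + √17 ≈ 44.123
n*K - 47 = 138*(40 + √17) - 47 = (5520 + 138*√17) - 47 = 5473 + 138*√17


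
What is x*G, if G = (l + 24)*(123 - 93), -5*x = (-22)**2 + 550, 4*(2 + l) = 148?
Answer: -366036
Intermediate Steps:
l = 35 (l = -2 + (1/4)*148 = -2 + 37 = 35)
x = -1034/5 (x = -((-22)**2 + 550)/5 = -(484 + 550)/5 = -1/5*1034 = -1034/5 ≈ -206.80)
G = 1770 (G = (35 + 24)*(123 - 93) = 59*30 = 1770)
x*G = -1034/5*1770 = -366036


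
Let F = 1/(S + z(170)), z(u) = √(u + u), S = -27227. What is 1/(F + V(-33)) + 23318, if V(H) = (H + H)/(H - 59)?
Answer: 3764697183504168/161440609553 + 4232*√85/807203047765 ≈ 23319.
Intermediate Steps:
z(u) = √2*√u (z(u) = √(2*u) = √2*√u)
V(H) = 2*H/(-59 + H) (V(H) = (2*H)/(-59 + H) = 2*H/(-59 + H))
F = 1/(-27227 + 2*√85) (F = 1/(-27227 + √2*√170) = 1/(-27227 + 2*√85) ≈ -3.6753e-5)
1/(F + V(-33)) + 23318 = 1/((-27227/741309189 - 2*√85/741309189) + 2*(-33)/(-59 - 33)) + 23318 = 1/((-27227/741309189 - 2*√85/741309189) + 2*(-33)/(-92)) + 23318 = 1/((-27227/741309189 - 2*√85/741309189) + 2*(-33)*(-1/92)) + 23318 = 1/((-27227/741309189 - 2*√85/741309189) + 33/46) + 23318 = 1/(24461950795/34100222694 - 2*√85/741309189) + 23318 = 23318 + 1/(24461950795/34100222694 - 2*√85/741309189)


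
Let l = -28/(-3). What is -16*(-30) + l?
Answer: 1468/3 ≈ 489.33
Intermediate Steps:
l = 28/3 (l = -28*(-⅓) = 28/3 ≈ 9.3333)
-16*(-30) + l = -16*(-30) + 28/3 = 480 + 28/3 = 1468/3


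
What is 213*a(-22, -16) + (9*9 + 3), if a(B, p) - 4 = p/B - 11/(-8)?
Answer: 121773/88 ≈ 1383.8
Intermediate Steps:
a(B, p) = 43/8 + p/B (a(B, p) = 4 + (p/B - 11/(-8)) = 4 + (p/B - 11*(-⅛)) = 4 + (p/B + 11/8) = 4 + (11/8 + p/B) = 43/8 + p/B)
213*a(-22, -16) + (9*9 + 3) = 213*(43/8 - 16/(-22)) + (9*9 + 3) = 213*(43/8 - 16*(-1/22)) + (81 + 3) = 213*(43/8 + 8/11) + 84 = 213*(537/88) + 84 = 114381/88 + 84 = 121773/88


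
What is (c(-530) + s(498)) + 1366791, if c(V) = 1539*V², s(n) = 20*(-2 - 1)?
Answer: 433671831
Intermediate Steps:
s(n) = -60 (s(n) = 20*(-3) = -60)
(c(-530) + s(498)) + 1366791 = (1539*(-530)² - 60) + 1366791 = (1539*280900 - 60) + 1366791 = (432305100 - 60) + 1366791 = 432305040 + 1366791 = 433671831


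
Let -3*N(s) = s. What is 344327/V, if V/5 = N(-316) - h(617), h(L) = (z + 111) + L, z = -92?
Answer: -1032981/7960 ≈ -129.77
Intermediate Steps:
N(s) = -s/3
h(L) = 19 + L (h(L) = (-92 + 111) + L = 19 + L)
V = -7960/3 (V = 5*(-⅓*(-316) - (19 + 617)) = 5*(316/3 - 1*636) = 5*(316/3 - 636) = 5*(-1592/3) = -7960/3 ≈ -2653.3)
344327/V = 344327/(-7960/3) = 344327*(-3/7960) = -1032981/7960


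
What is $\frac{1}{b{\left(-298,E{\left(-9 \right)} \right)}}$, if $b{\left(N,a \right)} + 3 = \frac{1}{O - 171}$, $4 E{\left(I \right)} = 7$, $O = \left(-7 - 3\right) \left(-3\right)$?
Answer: $- \frac{141}{424} \approx -0.33255$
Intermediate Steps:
$O = 30$ ($O = \left(-10\right) \left(-3\right) = 30$)
$E{\left(I \right)} = \frac{7}{4}$ ($E{\left(I \right)} = \frac{1}{4} \cdot 7 = \frac{7}{4}$)
$b{\left(N,a \right)} = - \frac{424}{141}$ ($b{\left(N,a \right)} = -3 + \frac{1}{30 - 171} = -3 + \frac{1}{-141} = -3 - \frac{1}{141} = - \frac{424}{141}$)
$\frac{1}{b{\left(-298,E{\left(-9 \right)} \right)}} = \frac{1}{- \frac{424}{141}} = - \frac{141}{424}$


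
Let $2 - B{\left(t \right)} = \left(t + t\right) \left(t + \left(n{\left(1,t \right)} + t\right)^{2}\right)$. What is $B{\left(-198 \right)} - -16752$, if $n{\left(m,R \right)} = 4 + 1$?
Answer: $14688950$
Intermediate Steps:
$n{\left(m,R \right)} = 5$
$B{\left(t \right)} = 2 - 2 t \left(t + \left(5 + t\right)^{2}\right)$ ($B{\left(t \right)} = 2 - \left(t + t\right) \left(t + \left(5 + t\right)^{2}\right) = 2 - 2 t \left(t + \left(5 + t\right)^{2}\right)$)
$B{\left(-198 \right)} - -16752 = \left(2 - 2 \left(-198\right)^{2} - - 396 \left(5 - 198\right)^{2}\right) - -16752 = \left(2 - 78408 - - 396 \left(-193\right)^{2}\right) + 16752 = \left(2 - 78408 - \left(-396\right) 37249\right) + 16752 = \left(2 - 78408 + 14750604\right) + 16752 = 14672198 + 16752 = 14688950$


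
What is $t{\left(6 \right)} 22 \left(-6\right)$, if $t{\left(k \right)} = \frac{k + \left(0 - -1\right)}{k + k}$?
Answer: $-77$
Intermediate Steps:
$t{\left(k \right)} = \frac{1 + k}{2 k}$ ($t{\left(k \right)} = \frac{k + \left(0 + 1\right)}{2 k} = \left(k + 1\right) \frac{1}{2 k} = \left(1 + k\right) \frac{1}{2 k} = \frac{1 + k}{2 k}$)
$t{\left(6 \right)} 22 \left(-6\right) = \frac{1 + 6}{2 \cdot 6} \cdot 22 \left(-6\right) = \frac{1}{2} \cdot \frac{1}{6} \cdot 7 \cdot 22 \left(-6\right) = \frac{7}{12} \cdot 22 \left(-6\right) = \frac{77}{6} \left(-6\right) = -77$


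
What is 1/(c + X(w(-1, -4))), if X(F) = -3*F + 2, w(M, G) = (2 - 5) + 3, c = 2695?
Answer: 1/2697 ≈ 0.00037078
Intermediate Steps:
w(M, G) = 0 (w(M, G) = -3 + 3 = 0)
X(F) = 2 - 3*F
1/(c + X(w(-1, -4))) = 1/(2695 + (2 - 3*0)) = 1/(2695 + (2 + 0)) = 1/(2695 + 2) = 1/2697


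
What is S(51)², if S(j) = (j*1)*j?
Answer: 6765201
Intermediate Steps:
S(j) = j² (S(j) = j*j = j²)
S(51)² = (51²)² = 2601² = 6765201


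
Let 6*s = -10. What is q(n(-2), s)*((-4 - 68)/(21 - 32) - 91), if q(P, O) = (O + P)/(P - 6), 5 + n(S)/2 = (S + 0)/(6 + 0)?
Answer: -34373/550 ≈ -62.496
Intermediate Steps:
s = -5/3 (s = (1/6)*(-10) = -5/3 ≈ -1.6667)
n(S) = -10 + S/3 (n(S) = -10 + 2*((S + 0)/(6 + 0)) = -10 + 2*(S/6) = -10 + S/3)
q(P, O) = (O + P)/(-6 + P)
q(n(-2), s)*((-4 - 68)/(21 - 32) - 91) = ((-5/3 + (-10 + (1/3)*(-2)))/(-6 + (-10 + (1/3)*(-2))))*((-4 - 68)/(21 - 32) - 91) = ((-5/3 + (-10 - 2/3))/(-6 + (-10 - 2/3)))*(-72/(-11) - 91) = ((-5/3 - 32/3)/(-6 - 32/3))*(-72*(-1/11) - 91) = (-37/3/(-50/3))*(72/11 - 91) = -3/50*(-37/3)*(-929/11) = (37/50)*(-929/11) = -34373/550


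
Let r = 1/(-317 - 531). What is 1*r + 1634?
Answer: 1385631/848 ≈ 1634.0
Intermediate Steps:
r = -1/848 (r = 1/(-848) = -1/848 ≈ -0.0011792)
1*r + 1634 = 1*(-1/848) + 1634 = -1/848 + 1634 = 1385631/848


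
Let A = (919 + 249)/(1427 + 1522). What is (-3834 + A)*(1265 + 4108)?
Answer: -20247788718/983 ≈ -2.0598e+7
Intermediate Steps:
A = 1168/2949 ≈ 0.39607
(-3834 + A)*(1265 + 4108) = (-3834 + 1168/2949)*(1265 + 4108) = -11305298/2949*5373 = -20247788718/983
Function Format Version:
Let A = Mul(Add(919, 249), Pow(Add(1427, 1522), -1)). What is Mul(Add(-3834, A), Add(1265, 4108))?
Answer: Rational(-20247788718, 983) ≈ -2.0598e+7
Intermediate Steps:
A = Rational(1168, 2949) (A = Mul(1168, Pow(2949, -1)) = Mul(1168, Rational(1, 2949)) = Rational(1168, 2949) ≈ 0.39607)
Mul(Add(-3834, A), Add(1265, 4108)) = Mul(Add(-3834, Rational(1168, 2949)), Add(1265, 4108)) = Mul(Rational(-11305298, 2949), 5373) = Rational(-20247788718, 983)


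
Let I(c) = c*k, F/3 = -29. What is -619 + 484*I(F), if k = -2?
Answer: 83597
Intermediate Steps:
F = -87 (F = 3*(-29) = -87)
I(c) = -2*c (I(c) = c*(-2) = -2*c)
-619 + 484*I(F) = -619 + 484*(-2*(-87)) = -619 + 484*174 = -619 + 84216 = 83597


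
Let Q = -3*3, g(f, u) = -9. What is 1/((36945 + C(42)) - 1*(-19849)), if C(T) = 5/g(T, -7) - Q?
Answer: 9/511222 ≈ 1.7605e-5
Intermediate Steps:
Q = -9
C(T) = 76/9 (C(T) = 5/(-9) - 1*(-9) = 5*(-⅑) + 9 = -5/9 + 9 = 76/9)
1/((36945 + C(42)) - 1*(-19849)) = 1/((36945 + 76/9) - 1*(-19849)) = 1/(332581/9 + 19849) = 1/(511222/9) = 9/511222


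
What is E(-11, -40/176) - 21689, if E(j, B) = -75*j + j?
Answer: -20875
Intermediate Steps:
E(j, B) = -74*j
E(-11, -40/176) - 21689 = -74*(-11) - 21689 = 814 - 21689 = -20875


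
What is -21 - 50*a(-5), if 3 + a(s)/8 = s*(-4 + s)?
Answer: -16821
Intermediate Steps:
a(s) = -24 + 8*s*(-4 + s) (a(s) = -24 + 8*(s*(-4 + s)) = -24 + 8*s*(-4 + s))
-21 - 50*a(-5) = -21 - 50*(-24 - 32*(-5) + 8*(-5)²) = -21 - 50*(-24 + 160 + 8*25) = -21 - 50*(-24 + 160 + 200) = -21 - 50*336 = -21 - 16800 = -16821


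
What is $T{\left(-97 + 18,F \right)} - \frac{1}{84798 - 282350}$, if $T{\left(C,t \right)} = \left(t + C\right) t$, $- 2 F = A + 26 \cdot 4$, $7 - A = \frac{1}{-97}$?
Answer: $\frac{13877049731905}{1858766768} \approx 7465.7$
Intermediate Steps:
$A = \frac{680}{97}$ ($A = 7 - \frac{1}{-97} = 7 - - \frac{1}{97} = 7 + \frac{1}{97} = \frac{680}{97} \approx 7.0103$)
$F = - \frac{5384}{97}$ ($F = - \frac{\frac{680}{97} + 26 \cdot 4}{2} = - \frac{\frac{680}{97} + 104}{2} = \left(- \frac{1}{2}\right) \frac{10768}{97} = - \frac{5384}{97} \approx -55.505$)
$T{\left(C,t \right)} = t \left(C + t\right)$ ($T{\left(C,t \right)} = \left(C + t\right) t = t \left(C + t\right)$)
$T{\left(-97 + 18,F \right)} - \frac{1}{84798 - 282350} = - \frac{5384 \left(\left(-97 + 18\right) - \frac{5384}{97}\right)}{97} - \frac{1}{84798 - 282350} = - \frac{5384 \left(-79 - \frac{5384}{97}\right)}{97} - \frac{1}{-197552} = \left(- \frac{5384}{97}\right) \left(- \frac{13047}{97}\right) - - \frac{1}{197552} = \frac{70245048}{9409} + \frac{1}{197552} = \frac{13877049731905}{1858766768}$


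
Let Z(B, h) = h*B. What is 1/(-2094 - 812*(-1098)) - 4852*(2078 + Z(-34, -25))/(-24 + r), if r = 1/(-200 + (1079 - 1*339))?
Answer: 24478430841874079/41349421692 ≈ 5.9199e+5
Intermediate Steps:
Z(B, h) = B*h
r = 1/540 (r = 1/(-200 + (1079 - 339)) = 1/(-200 + 740) = 1/540 ≈ 0.0018519)
1/(-2094 - 812*(-1098)) - 4852*(2078 + Z(-34, -25))/(-24 + r) = 1/(-2094 - 812*(-1098)) - 4852*(2078 - 34*(-25))/(-24 + 1/540) = -1/1098/(-2906) - 4852/((-12959/(540*(2078 + 850)))) = -1/2906*(-1/1098) - 4852/((-12959/540/2928)) = 1/3190788 - 4852/((-12959/540*1/2928)) = 1/3190788 - 4852/(-12959/1581120) = 1/3190788 - 4852*(-1581120/12959) = 1/3190788 + 7671594240/12959 = 24478430841874079/41349421692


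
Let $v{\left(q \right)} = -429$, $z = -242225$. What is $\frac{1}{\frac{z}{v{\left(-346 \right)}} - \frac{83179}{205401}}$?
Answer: $\frac{9790781}{5524174826} \approx 0.0017724$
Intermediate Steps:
$\frac{1}{\frac{z}{v{\left(-346 \right)}} - \frac{83179}{205401}} = \frac{1}{- \frac{242225}{-429} - \frac{83179}{205401}} = \frac{1}{\left(-242225\right) \left(- \frac{1}{429}\right) - \frac{83179}{205401}} = \frac{1}{\frac{242225}{429} - \frac{83179}{205401}} = \frac{1}{\frac{5524174826}{9790781}} = \frac{9790781}{5524174826}$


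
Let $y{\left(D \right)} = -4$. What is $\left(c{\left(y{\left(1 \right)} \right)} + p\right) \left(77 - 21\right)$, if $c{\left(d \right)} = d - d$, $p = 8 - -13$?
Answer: $1176$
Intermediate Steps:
$p = 21$ ($p = 8 + 13 = 21$)
$c{\left(d \right)} = 0$
$\left(c{\left(y{\left(1 \right)} \right)} + p\right) \left(77 - 21\right) = \left(0 + 21\right) \left(77 - 21\right) = 21 \cdot 56 = 1176$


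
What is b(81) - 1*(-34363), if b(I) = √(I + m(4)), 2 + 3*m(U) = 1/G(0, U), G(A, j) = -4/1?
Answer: 34363 + √321/2 ≈ 34372.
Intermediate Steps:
G(A, j) = -4 (G(A, j) = -4*1 = -4)
m(U) = -¾ (m(U) = -⅔ + (⅓)/(-4) = -⅔ + (⅓)*(-¼) = -⅔ - 1/12 = -¾)
b(I) = √(-¾ + I) (b(I) = √(I - ¾) = √(-¾ + I))
b(81) - 1*(-34363) = √(-3 + 4*81)/2 - 1*(-34363) = √(-3 + 324)/2 + 34363 = √321/2 + 34363 = 34363 + √321/2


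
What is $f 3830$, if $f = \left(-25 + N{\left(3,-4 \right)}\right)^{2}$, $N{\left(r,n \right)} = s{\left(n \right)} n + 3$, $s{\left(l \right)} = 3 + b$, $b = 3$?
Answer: $8104280$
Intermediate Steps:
$s{\left(l \right)} = 6$ ($s{\left(l \right)} = 3 + 3 = 6$)
$N{\left(r,n \right)} = 3 + 6 n$ ($N{\left(r,n \right)} = 6 n + 3 = 3 + 6 n$)
$f = 2116$ ($f = \left(-25 + \left(3 + 6 \left(-4\right)\right)\right)^{2} = \left(-25 + \left(3 - 24\right)\right)^{2} = \left(-25 - 21\right)^{2} = \left(-46\right)^{2} = 2116$)
$f 3830 = 2116 \cdot 3830 = 8104280$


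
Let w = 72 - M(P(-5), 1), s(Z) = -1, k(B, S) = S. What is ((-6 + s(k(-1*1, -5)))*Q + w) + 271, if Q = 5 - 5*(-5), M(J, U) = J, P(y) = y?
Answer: 138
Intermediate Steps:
Q = 30 (Q = 5 + 25 = 30)
w = 77 (w = 72 - 1*(-5) = 72 + 5 = 77)
((-6 + s(k(-1*1, -5)))*Q + w) + 271 = ((-6 - 1)*30 + 77) + 271 = (-7*30 + 77) + 271 = (-210 + 77) + 271 = -133 + 271 = 138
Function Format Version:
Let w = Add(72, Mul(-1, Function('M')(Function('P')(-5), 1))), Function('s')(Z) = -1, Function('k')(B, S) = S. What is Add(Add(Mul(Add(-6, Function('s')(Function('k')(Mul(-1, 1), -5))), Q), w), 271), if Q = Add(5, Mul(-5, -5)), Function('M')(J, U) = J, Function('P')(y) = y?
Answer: 138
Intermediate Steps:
Q = 30 (Q = Add(5, 25) = 30)
w = 77 (w = Add(72, Mul(-1, -5)) = Add(72, 5) = 77)
Add(Add(Mul(Add(-6, Function('s')(Function('k')(Mul(-1, 1), -5))), Q), w), 271) = Add(Add(Mul(Add(-6, -1), 30), 77), 271) = Add(Add(Mul(-7, 30), 77), 271) = Add(Add(-210, 77), 271) = Add(-133, 271) = 138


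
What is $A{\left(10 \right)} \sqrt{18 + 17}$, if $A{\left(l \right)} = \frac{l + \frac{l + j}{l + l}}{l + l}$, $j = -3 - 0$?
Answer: $\frac{207 \sqrt{35}}{400} \approx 3.0616$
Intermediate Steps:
$j = -3$ ($j = -3 + 0 = -3$)
$A{\left(l \right)} = \frac{l + \frac{-3 + l}{2 l}}{2 l}$ ($A{\left(l \right)} = \frac{l + \frac{l - 3}{l + l}}{l + l} = \frac{l + \frac{-3 + l}{2 l}}{2 l}$)
$A{\left(10 \right)} \sqrt{18 + 17} = \frac{-3 + 10 + 2 \cdot 10^{2}}{4 \cdot 100} \sqrt{18 + 17} = \frac{1}{4} \cdot \frac{1}{100} \left(-3 + 10 + 2 \cdot 100\right) \sqrt{35} = \frac{1}{4} \cdot \frac{1}{100} \left(-3 + 10 + 200\right) \sqrt{35} = \frac{1}{4} \cdot \frac{1}{100} \cdot 207 \sqrt{35} = \frac{207 \sqrt{35}}{400}$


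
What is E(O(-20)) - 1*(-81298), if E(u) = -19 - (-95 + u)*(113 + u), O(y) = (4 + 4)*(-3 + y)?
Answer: 61470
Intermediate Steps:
O(y) = -24 + 8*y (O(y) = 8*(-3 + y) = -24 + 8*y)
E(u) = -19 - (-95 + u)*(113 + u)
E(O(-20)) - 1*(-81298) = (10716 - (-24 + 8*(-20))² - 18*(-24 + 8*(-20))) - 1*(-81298) = (10716 - (-24 - 160)² - 18*(-24 - 160)) + 81298 = (10716 - 1*(-184)² - 18*(-184)) + 81298 = (10716 - 1*33856 + 3312) + 81298 = (10716 - 33856 + 3312) + 81298 = -19828 + 81298 = 61470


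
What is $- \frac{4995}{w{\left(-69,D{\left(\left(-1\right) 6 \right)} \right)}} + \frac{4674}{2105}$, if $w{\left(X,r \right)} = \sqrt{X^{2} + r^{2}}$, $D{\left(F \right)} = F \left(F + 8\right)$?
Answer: $\frac{4674}{2105} - \frac{333 \sqrt{545}}{109} \approx -69.1$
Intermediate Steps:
$D{\left(F \right)} = F \left(8 + F\right)$
$- \frac{4995}{w{\left(-69,D{\left(\left(-1\right) 6 \right)} \right)}} + \frac{4674}{2105} = - \frac{4995}{\sqrt{\left(-69\right)^{2} + \left(\left(-1\right) 6 \left(8 - 6\right)\right)^{2}}} + \frac{4674}{2105} = - \frac{4995}{\sqrt{4761 + \left(- 6 \left(8 - 6\right)\right)^{2}}} + 4674 \cdot \frac{1}{2105} = - \frac{4995}{\sqrt{4761 + \left(\left(-6\right) 2\right)^{2}}} + \frac{4674}{2105} = - \frac{4995}{\sqrt{4761 + \left(-12\right)^{2}}} + \frac{4674}{2105} = - \frac{4995}{\sqrt{4761 + 144}} + \frac{4674}{2105} = - \frac{4995}{\sqrt{4905}} + \frac{4674}{2105} = - \frac{4995}{3 \sqrt{545}} + \frac{4674}{2105} = - 4995 \frac{\sqrt{545}}{1635} + \frac{4674}{2105} = - \frac{333 \sqrt{545}}{109} + \frac{4674}{2105} = \frac{4674}{2105} - \frac{333 \sqrt{545}}{109}$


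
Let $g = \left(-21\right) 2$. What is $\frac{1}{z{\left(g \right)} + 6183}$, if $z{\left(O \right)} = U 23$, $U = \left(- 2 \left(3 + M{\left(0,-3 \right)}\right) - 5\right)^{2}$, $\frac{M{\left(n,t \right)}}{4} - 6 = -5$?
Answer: $\frac{1}{14486} \approx 6.9032 \cdot 10^{-5}$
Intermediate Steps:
$M{\left(n,t \right)} = 4$ ($M{\left(n,t \right)} = 24 + 4 \left(-5\right) = 24 - 20 = 4$)
$g = -42$
$U = 361$ ($U = \left(- 2 \left(3 + 4\right) - 5\right)^{2} = \left(\left(-2\right) 7 - 5\right)^{2} = \left(-14 - 5\right)^{2} = \left(-19\right)^{2} = 361$)
$z{\left(O \right)} = 8303$ ($z{\left(O \right)} = 361 \cdot 23 = 8303$)
$\frac{1}{z{\left(g \right)} + 6183} = \frac{1}{8303 + 6183} = \frac{1}{14486}$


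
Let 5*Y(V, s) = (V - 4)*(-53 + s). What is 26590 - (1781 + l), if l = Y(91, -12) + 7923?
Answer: 18017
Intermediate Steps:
Y(V, s) = (-53 + s)*(-4 + V)/5 (Y(V, s) = ((V - 4)*(-53 + s))/5 = ((-4 + V)*(-53 + s))/5 = ((-53 + s)*(-4 + V))/5 = (-53 + s)*(-4 + V)/5)
l = 6792 (l = (212/5 - 53/5*91 - ⅘*(-12) + (⅕)*91*(-12)) + 7923 = (212/5 - 4823/5 + 48/5 - 1092/5) + 7923 = -1131 + 7923 = 6792)
26590 - (1781 + l) = 26590 - (1781 + 6792) = 26590 - 1*8573 = 26590 - 8573 = 18017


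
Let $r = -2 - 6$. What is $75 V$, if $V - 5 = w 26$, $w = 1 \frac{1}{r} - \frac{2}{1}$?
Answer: $- \frac{15075}{4} \approx -3768.8$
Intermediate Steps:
$r = -8$ ($r = -2 - 6 = -8$)
$w = - \frac{17}{8}$ ($w = 1 \frac{1}{-8} - \frac{2}{1} = 1 \left(- \frac{1}{8}\right) - 2 = - \frac{1}{8} - 2 = - \frac{17}{8} \approx -2.125$)
$V = - \frac{201}{4}$ ($V = 5 - \frac{221}{4} = - \frac{201}{4} \approx -50.25$)
$75 V = 75 \left(- \frac{201}{4}\right) = - \frac{15075}{4}$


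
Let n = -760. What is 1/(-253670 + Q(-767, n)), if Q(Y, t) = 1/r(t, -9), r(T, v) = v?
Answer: -9/2283031 ≈ -3.9421e-6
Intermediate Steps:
Q(Y, t) = -1/9 (Q(Y, t) = 1/(-9) = -1/9)
1/(-253670 + Q(-767, n)) = 1/(-253670 - 1/9) = 1/(-2283031/9) = -9/2283031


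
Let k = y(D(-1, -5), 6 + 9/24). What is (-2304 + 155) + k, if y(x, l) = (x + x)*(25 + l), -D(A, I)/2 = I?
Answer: -3043/2 ≈ -1521.5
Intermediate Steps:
D(A, I) = -2*I
y(x, l) = 2*x*(25 + l) (y(x, l) = (2*x)*(25 + l) = 2*x*(25 + l))
k = 1255/2 (k = 2*(-2*(-5))*(25 + (6 + 9/24)) = 2*10*(25 + (6 + 9*(1/24))) = 2*10*(25 + (6 + 3/8)) = 2*10*(25 + 51/8) = 2*10*(251/8) = 1255/2 ≈ 627.50)
(-2304 + 155) + k = (-2304 + 155) + 1255/2 = -2149 + 1255/2 = -3043/2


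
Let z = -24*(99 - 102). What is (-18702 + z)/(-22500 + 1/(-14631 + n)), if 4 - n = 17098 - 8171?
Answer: 438811020/529965001 ≈ 0.82800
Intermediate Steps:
z = 72 (z = -24*(-3) = 72)
n = -8923 (n = 4 - (17098 - 8171) = 4 - 1*8927 = 4 - 8927 = -8923)
(-18702 + z)/(-22500 + 1/(-14631 + n)) = (-18702 + 72)/(-22500 + 1/(-14631 - 8923)) = -18630/(-22500 + 1/(-23554)) = -18630/(-22500 - 1/23554) = -18630/(-529965001/23554) = -18630*(-23554/529965001) = 438811020/529965001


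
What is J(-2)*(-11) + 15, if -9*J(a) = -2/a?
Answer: 146/9 ≈ 16.222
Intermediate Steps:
J(a) = 2/(9*a) (J(a) = -(-2)/(9*a) = 2/(9*a))
J(-2)*(-11) + 15 = ((2/9)/(-2))*(-11) + 15 = ((2/9)*(-1/2))*(-11) + 15 = -1/9*(-11) + 15 = 11/9 + 15 = 146/9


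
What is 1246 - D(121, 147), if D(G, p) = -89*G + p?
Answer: 11868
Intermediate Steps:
D(G, p) = p - 89*G
1246 - D(121, 147) = 1246 - (147 - 89*121) = 1246 - (147 - 10769) = 1246 - 1*(-10622) = 1246 + 10622 = 11868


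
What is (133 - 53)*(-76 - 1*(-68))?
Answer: -640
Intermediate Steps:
(133 - 53)*(-76 - 1*(-68)) = 80*(-76 + 68) = 80*(-8) = -640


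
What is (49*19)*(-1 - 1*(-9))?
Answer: 7448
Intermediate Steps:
(49*19)*(-1 - 1*(-9)) = 931*(-1 + 9) = 931*8 = 7448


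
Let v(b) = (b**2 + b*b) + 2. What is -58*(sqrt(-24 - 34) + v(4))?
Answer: -1972 - 58*I*sqrt(58) ≈ -1972.0 - 441.71*I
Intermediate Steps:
v(b) = 2 + 2*b**2 (v(b) = (b**2 + b**2) + 2 = 2*b**2 + 2 = 2 + 2*b**2)
-58*(sqrt(-24 - 34) + v(4)) = -58*(sqrt(-24 - 34) + (2 + 2*4**2)) = -58*(sqrt(-58) + (2 + 2*16)) = -58*(I*sqrt(58) + (2 + 32)) = -58*(I*sqrt(58) + 34) = -58*(34 + I*sqrt(58)) = -1972 - 58*I*sqrt(58)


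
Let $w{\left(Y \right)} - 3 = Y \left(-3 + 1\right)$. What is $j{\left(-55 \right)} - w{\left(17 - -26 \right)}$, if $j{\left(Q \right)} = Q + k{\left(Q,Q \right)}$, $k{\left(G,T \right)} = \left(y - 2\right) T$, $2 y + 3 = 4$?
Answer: $\frac{221}{2} \approx 110.5$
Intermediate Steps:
$y = \frac{1}{2}$ ($y = - \frac{3}{2} + \frac{1}{2} \cdot 4 = - \frac{3}{2} + 2 = \frac{1}{2} \approx 0.5$)
$w{\left(Y \right)} = 3 - 2 Y$ ($w{\left(Y \right)} = 3 + Y \left(-3 + 1\right) = 3 + Y \left(-2\right) = 3 - 2 Y$)
$k{\left(G,T \right)} = - \frac{3 T}{2}$ ($k{\left(G,T \right)} = \left(\frac{1}{2} - 2\right) T = - \frac{3 T}{2}$)
$j{\left(Q \right)} = - \frac{Q}{2}$ ($j{\left(Q \right)} = Q - \frac{3 Q}{2} = - \frac{Q}{2}$)
$j{\left(-55 \right)} - w{\left(17 - -26 \right)} = \left(- \frac{1}{2}\right) \left(-55\right) - \left(3 - 2 \left(17 - -26\right)\right) = \frac{55}{2} - \left(3 - 2 \left(17 + 26\right)\right) = \frac{55}{2} - \left(3 - 86\right) = \frac{55}{2} - -83 = \frac{55}{2} + 83 = \frac{221}{2}$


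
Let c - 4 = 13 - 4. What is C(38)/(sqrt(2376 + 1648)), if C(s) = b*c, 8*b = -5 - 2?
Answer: -91*sqrt(1006)/16096 ≈ -0.17932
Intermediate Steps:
c = 13 (c = 4 + (13 - 4) = 4 + 9 = 13)
b = -7/8 (b = (-5 - 2)/8 = (1/8)*(-7) = -7/8 ≈ -0.87500)
C(s) = -91/8 (C(s) = -7/8*13 = -91/8)
C(38)/(sqrt(2376 + 1648)) = -91/(8*sqrt(2376 + 1648)) = -91*sqrt(1006)/2012/8 = -91*sqrt(1006)/16096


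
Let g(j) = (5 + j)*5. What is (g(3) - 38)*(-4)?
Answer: -8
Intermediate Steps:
g(j) = 25 + 5*j
(g(3) - 38)*(-4) = ((25 + 5*3) - 38)*(-4) = ((25 + 15) - 38)*(-4) = (40 - 38)*(-4) = 2*(-4) = -8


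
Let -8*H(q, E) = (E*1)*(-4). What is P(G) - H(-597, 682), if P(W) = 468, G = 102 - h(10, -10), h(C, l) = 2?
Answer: 127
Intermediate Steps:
G = 100 (G = 102 - 1*2 = 102 - 2 = 100)
H(q, E) = E/2 (H(q, E) = -E*1*(-4)/8 = -E*(-4)/8 = -(-1)*E/2 = E/2)
P(G) - H(-597, 682) = 468 - 682/2 = 468 - 1*341 = 468 - 341 = 127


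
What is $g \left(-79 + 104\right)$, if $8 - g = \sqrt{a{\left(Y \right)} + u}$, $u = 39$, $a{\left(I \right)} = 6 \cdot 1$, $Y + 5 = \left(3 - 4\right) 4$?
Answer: $200 - 75 \sqrt{5} \approx 32.295$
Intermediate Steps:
$Y = -9$ ($Y = -5 + \left(3 - 4\right) 4 = -5 - 4 = -9$)
$a{\left(I \right)} = 6$
$g = 8 - 3 \sqrt{5}$ ($g = 8 - \sqrt{6 + 39} = 8 - \sqrt{45} = 8 - 3 \sqrt{5} \approx 1.2918$)
$g \left(-79 + 104\right) = \left(8 - 3 \sqrt{5}\right) \left(-79 + 104\right) = \left(8 - 3 \sqrt{5}\right) 25 = 200 - 75 \sqrt{5}$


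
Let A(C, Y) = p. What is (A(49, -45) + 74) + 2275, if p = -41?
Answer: 2308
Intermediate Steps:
A(C, Y) = -41
(A(49, -45) + 74) + 2275 = (-41 + 74) + 2275 = 33 + 2275 = 2308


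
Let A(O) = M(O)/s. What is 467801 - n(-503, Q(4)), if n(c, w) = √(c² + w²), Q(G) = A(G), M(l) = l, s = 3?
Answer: 467801 - √2277097/3 ≈ 4.6730e+5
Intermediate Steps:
A(O) = O/3
Q(G) = G/3
467801 - n(-503, Q(4)) = 467801 - √((-503)² + ((⅓)*4)²) = 467801 - √(253009 + (4/3)²) = 467801 - √(253009 + 16/9) = 467801 - √(2277097/9) = 467801 - √2277097/3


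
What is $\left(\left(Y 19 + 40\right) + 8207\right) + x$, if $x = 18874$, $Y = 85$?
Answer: $28736$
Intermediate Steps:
$\left(\left(Y 19 + 40\right) + 8207\right) + x = \left(\left(85 \cdot 19 + 40\right) + 8207\right) + 18874 = \left(\left(1615 + 40\right) + 8207\right) + 18874 = \left(1655 + 8207\right) + 18874 = 9862 + 18874 = 28736$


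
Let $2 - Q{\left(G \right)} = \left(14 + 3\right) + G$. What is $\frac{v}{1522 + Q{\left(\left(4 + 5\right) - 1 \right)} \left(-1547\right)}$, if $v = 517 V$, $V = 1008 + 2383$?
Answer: $\frac{159377}{3373} \approx 47.251$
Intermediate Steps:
$V = 3391$
$Q{\left(G \right)} = -15 - G$ ($Q{\left(G \right)} = 2 - \left(\left(14 + 3\right) + G\right) = 2 - \left(17 + G\right) = -15 - G$)
$v = 1753147$ ($v = 517 \cdot 3391 = 1753147$)
$\frac{v}{1522 + Q{\left(\left(4 + 5\right) - 1 \right)} \left(-1547\right)} = \frac{1753147}{1522 + \left(-15 - \left(\left(4 + 5\right) - 1\right)\right) \left(-1547\right)} = \frac{1753147}{1522 + \left(-15 - \left(9 - 1\right)\right) \left(-1547\right)} = \frac{1753147}{1522 + \left(-15 - 8\right) \left(-1547\right)} = \frac{1753147}{1522 - -35581} = \frac{1753147}{1522 + 35581} = \frac{1753147}{37103} = 1753147 \cdot \frac{1}{37103} = \frac{159377}{3373}$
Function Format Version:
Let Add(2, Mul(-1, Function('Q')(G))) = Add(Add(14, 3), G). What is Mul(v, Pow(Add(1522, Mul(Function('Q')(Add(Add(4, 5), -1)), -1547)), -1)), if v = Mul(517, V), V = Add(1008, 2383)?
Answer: Rational(159377, 3373) ≈ 47.251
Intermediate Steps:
V = 3391
Function('Q')(G) = Add(-15, Mul(-1, G)) (Function('Q')(G) = Add(2, Mul(-1, Add(Add(14, 3), G))) = Add(2, Mul(-1, Add(17, G))) = Add(2, Add(-17, Mul(-1, G))) = Add(-15, Mul(-1, G)))
v = 1753147 (v = Mul(517, 3391) = 1753147)
Mul(v, Pow(Add(1522, Mul(Function('Q')(Add(Add(4, 5), -1)), -1547)), -1)) = Mul(1753147, Pow(Add(1522, Mul(Add(-15, Mul(-1, Add(Add(4, 5), -1))), -1547)), -1)) = Mul(1753147, Pow(Add(1522, Mul(Add(-15, Mul(-1, Add(9, -1))), -1547)), -1)) = Mul(1753147, Pow(Add(1522, Mul(Add(-15, Mul(-1, 8)), -1547)), -1)) = Mul(1753147, Pow(Add(1522, Mul(Add(-15, -8), -1547)), -1)) = Mul(1753147, Pow(Add(1522, Mul(-23, -1547)), -1)) = Mul(1753147, Pow(Add(1522, 35581), -1)) = Mul(1753147, Pow(37103, -1)) = Mul(1753147, Rational(1, 37103)) = Rational(159377, 3373)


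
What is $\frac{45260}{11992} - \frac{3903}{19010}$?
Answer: $\frac{50849239}{14247995} \approx 3.5689$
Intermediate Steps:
$\frac{45260}{11992} - \frac{3903}{19010} = 45260 \cdot \frac{1}{11992} - \frac{3903}{19010} = \frac{11315}{2998} - \frac{3903}{19010} = \frac{50849239}{14247995}$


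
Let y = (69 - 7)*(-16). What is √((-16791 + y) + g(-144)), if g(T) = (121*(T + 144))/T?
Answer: I*√17783 ≈ 133.35*I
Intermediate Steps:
g(T) = (17424 + 121*T)/T (g(T) = (121*(144 + T))/T = (17424 + 121*T)/T)
y = -992 (y = 62*(-16) = -992)
√((-16791 + y) + g(-144)) = √((-16791 - 992) + (121 + 17424/(-144))) = √(-17783 + (121 + 17424*(-1/144))) = √(-17783 + (121 - 121)) = √(-17783 + 0) = √(-17783) = I*√17783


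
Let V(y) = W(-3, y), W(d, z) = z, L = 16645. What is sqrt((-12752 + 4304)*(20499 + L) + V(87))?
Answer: 15*I*sqrt(1394633) ≈ 17714.0*I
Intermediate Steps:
V(y) = y
sqrt((-12752 + 4304)*(20499 + L) + V(87)) = sqrt((-12752 + 4304)*(20499 + 16645) + 87) = sqrt(-8448*37144 + 87) = sqrt(-313792512 + 87) = sqrt(-313792425) = 15*I*sqrt(1394633)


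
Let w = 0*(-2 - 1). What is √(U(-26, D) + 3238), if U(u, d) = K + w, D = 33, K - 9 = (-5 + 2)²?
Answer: 2*√814 ≈ 57.061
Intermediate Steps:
w = 0 (w = 0*(-3) = 0)
K = 18 (K = 9 + (-5 + 2)² = 9 + (-3)² = 9 + 9 = 18)
U(u, d) = 18 (U(u, d) = 18 + 0 = 18)
√(U(-26, D) + 3238) = √(18 + 3238) = √3256 = 2*√814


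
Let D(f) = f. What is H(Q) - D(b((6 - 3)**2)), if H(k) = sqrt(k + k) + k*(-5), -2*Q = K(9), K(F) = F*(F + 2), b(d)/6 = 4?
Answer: 447/2 + 3*I*sqrt(11) ≈ 223.5 + 9.9499*I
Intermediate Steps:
b(d) = 24 (b(d) = 6*4 = 24)
K(F) = F*(2 + F)
Q = -99/2 (Q = -9*(2 + 9)/2 = -9*11/2 = -1/2*99 = -99/2 ≈ -49.500)
H(k) = -5*k + sqrt(2)*sqrt(k) (H(k) = sqrt(2*k) - 5*k = sqrt(2)*sqrt(k) - 5*k = -5*k + sqrt(2)*sqrt(k))
H(Q) - D(b((6 - 3)**2)) = (-5*(-99/2) + sqrt(2)*sqrt(-99/2)) - 1*24 = (495/2 + sqrt(2)*(3*I*sqrt(22)/2)) - 24 = (495/2 + 3*I*sqrt(11)) - 24 = 447/2 + 3*I*sqrt(11)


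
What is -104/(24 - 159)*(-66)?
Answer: -2288/45 ≈ -50.844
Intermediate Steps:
-104/(24 - 159)*(-66) = -104/(-135)*(-66) = -104*(-1/135)*(-66) = (104/135)*(-66) = -2288/45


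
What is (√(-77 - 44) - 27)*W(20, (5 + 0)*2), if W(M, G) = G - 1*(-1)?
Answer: -297 + 121*I ≈ -297.0 + 121.0*I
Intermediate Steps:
W(M, G) = 1 + G (W(M, G) = G + 1 = 1 + G)
(√(-77 - 44) - 27)*W(20, (5 + 0)*2) = (√(-77 - 44) - 27)*(1 + (5 + 0)*2) = (√(-121) - 27)*(1 + 5*2) = (11*I - 27)*(1 + 10) = (-27 + 11*I)*11 = -297 + 121*I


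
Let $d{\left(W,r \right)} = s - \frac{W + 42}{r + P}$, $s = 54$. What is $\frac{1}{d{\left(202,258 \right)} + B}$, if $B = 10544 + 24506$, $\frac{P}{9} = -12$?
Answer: $\frac{75}{2632678} \approx 2.8488 \cdot 10^{-5}$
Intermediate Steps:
$P = -108$ ($P = 9 \left(-12\right) = -108$)
$B = 35050$
$d{\left(W,r \right)} = 54 - \frac{42 + W}{-108 + r}$ ($d{\left(W,r \right)} = 54 - \frac{W + 42}{r - 108} = 54 - \frac{42 + W}{-108 + r}$)
$\frac{1}{d{\left(202,258 \right)} + B} = \frac{1}{\frac{-5874 - 202 + 54 \cdot 258}{-108 + 258} + 35050} = \frac{1}{\frac{-5874 - 202 + 13932}{150} + 35050} = \frac{1}{\frac{1}{150} \cdot 7856 + 35050} = \frac{1}{\frac{3928}{75} + 35050} = \frac{1}{\frac{2632678}{75}} = \frac{75}{2632678}$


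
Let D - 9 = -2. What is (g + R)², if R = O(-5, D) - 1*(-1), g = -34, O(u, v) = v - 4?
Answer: 900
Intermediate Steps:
D = 7 (D = 9 - 2 = 7)
O(u, v) = -4 + v
R = 4 (R = (-4 + 7) - 1*(-1) = 3 + 1 = 4)
(g + R)² = (-34 + 4)² = (-30)² = 900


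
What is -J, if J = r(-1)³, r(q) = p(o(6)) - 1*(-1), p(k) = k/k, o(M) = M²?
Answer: -8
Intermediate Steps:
p(k) = 1
r(q) = 2 (r(q) = 1 - 1*(-1) = 1 + 1 = 2)
J = 8 (J = 2³ = 8)
-J = -1*8 = -8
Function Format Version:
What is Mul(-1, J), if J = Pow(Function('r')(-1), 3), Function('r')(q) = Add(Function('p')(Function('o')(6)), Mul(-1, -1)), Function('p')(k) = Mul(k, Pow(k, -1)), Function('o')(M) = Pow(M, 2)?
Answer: -8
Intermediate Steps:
Function('p')(k) = 1
Function('r')(q) = 2 (Function('r')(q) = Add(1, Mul(-1, -1)) = Add(1, 1) = 2)
J = 8 (J = Pow(2, 3) = 8)
Mul(-1, J) = Mul(-1, 8) = -8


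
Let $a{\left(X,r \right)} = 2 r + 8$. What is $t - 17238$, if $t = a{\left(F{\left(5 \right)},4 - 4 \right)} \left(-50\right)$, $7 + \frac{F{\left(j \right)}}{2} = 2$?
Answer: $-17638$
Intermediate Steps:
$F{\left(j \right)} = -10$ ($F{\left(j \right)} = -14 + 2 \cdot 2 = -14 + 4 = -10$)
$a{\left(X,r \right)} = 8 + 2 r$
$t = -400$ ($t = \left(8 + 2 \left(4 - 4\right)\right) \left(-50\right) = \left(8 + 2 \cdot 0\right) \left(-50\right) = \left(8 + 0\right) \left(-50\right) = 8 \left(-50\right) = -400$)
$t - 17238 = -400 - 17238 = -17638$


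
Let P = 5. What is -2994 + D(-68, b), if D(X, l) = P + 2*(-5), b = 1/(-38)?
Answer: -2999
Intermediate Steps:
b = -1/38 ≈ -0.026316
D(X, l) = -5 (D(X, l) = 5 + 2*(-5) = 5 - 10 = -5)
-2994 + D(-68, b) = -2994 - 5 = -2999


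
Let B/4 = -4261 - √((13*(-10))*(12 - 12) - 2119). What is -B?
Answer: 17044 + 4*I*√2119 ≈ 17044.0 + 184.13*I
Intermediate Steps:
B = -17044 - 4*I*√2119 (B = 4*(-4261 - √((13*(-10))*(12 - 12) - 2119)) = 4*(-4261 - √(-130*0 - 2119)) = 4*(-4261 - √(0 - 2119)) = 4*(-4261 - √(-2119)) = 4*(-4261 - I*√2119) = -17044 - 4*I*√2119 ≈ -17044.0 - 184.13*I)
-B = -(-17044 - 4*I*√2119) = 17044 + 4*I*√2119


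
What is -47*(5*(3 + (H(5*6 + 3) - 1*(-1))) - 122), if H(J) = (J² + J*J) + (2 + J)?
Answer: -515261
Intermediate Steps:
H(J) = 2 + J + 2*J² (H(J) = (J² + J²) + (2 + J) = 2*J² + (2 + J) = 2 + J + 2*J²)
-47*(5*(3 + (H(5*6 + 3) - 1*(-1))) - 122) = -47*(5*(3 + ((2 + (5*6 + 3) + 2*(5*6 + 3)²) - 1*(-1))) - 122) = -47*(5*(3 + ((2 + (30 + 3) + 2*(30 + 3)²) + 1)) - 122) = -47*(5*(3 + ((2 + 33 + 2*33²) + 1)) - 122) = -47*(5*(3 + ((2 + 33 + 2*1089) + 1)) - 122) = -47*(5*(3 + ((2 + 33 + 2178) + 1)) - 122) = -47*(5*(3 + (2213 + 1)) - 122) = -47*(5*(3 + 2214) - 122) = -47*(5*2217 - 122) = -47*(11085 - 122) = -47*10963 = -515261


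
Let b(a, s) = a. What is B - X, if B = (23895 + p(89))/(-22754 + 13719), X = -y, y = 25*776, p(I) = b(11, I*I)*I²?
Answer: 175167974/9035 ≈ 19388.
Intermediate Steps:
p(I) = 11*I²
y = 19400
X = -19400 (X = -1*19400 = -19400)
B = -111026/9035 (B = (23895 + 11*89²)/(-22754 + 13719) = (23895 + 11*7921)/(-9035) = (23895 + 87131)*(-1/9035) = 111026*(-1/9035) = -111026/9035 ≈ -12.288)
B - X = -111026/9035 - 1*(-19400) = -111026/9035 + 19400 = 175167974/9035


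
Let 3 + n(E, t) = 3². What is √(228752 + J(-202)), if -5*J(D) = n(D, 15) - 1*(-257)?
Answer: √5717485/5 ≈ 478.23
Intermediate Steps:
n(E, t) = 6 (n(E, t) = -3 + 3² = -3 + 9 = 6)
J(D) = -263/5 (J(D) = -(6 - 1*(-257))/5 = -(6 + 257)/5 = -⅕*263 = -263/5)
√(228752 + J(-202)) = √(228752 - 263/5) = √(1143497/5) = √5717485/5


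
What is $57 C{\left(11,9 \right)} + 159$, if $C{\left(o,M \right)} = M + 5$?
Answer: $957$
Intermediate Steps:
$C{\left(o,M \right)} = 5 + M$
$57 C{\left(11,9 \right)} + 159 = 57 \left(5 + 9\right) + 159 = 57 \cdot 14 + 159 = 798 + 159 = 957$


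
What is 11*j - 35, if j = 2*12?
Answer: 229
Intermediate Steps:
j = 24
11*j - 35 = 11*24 - 35 = 264 - 35 = 229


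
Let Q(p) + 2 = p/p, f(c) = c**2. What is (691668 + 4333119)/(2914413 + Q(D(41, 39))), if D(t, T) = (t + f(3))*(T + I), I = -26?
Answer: 5024787/2914412 ≈ 1.7241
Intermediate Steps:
D(t, T) = (-26 + T)*(9 + t) (D(t, T) = (t + 3**2)*(T - 26) = (t + 9)*(-26 + T) = (9 + t)*(-26 + T) = (-26 + T)*(9 + t))
Q(p) = -1 (Q(p) = -2 + p/p = -2 + 1 = -1)
(691668 + 4333119)/(2914413 + Q(D(41, 39))) = (691668 + 4333119)/(2914413 - 1) = 5024787/2914412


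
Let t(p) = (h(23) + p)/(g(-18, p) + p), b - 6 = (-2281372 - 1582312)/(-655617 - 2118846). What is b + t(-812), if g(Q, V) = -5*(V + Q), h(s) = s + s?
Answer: 33169341749/4630578747 ≈ 7.1631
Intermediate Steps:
b = 20510462/2774463 (b = 6 + (-2281372 - 1582312)/(-655617 - 2118846) = 6 - 3863684/(-2774463) = 6 - 3863684*(-1/2774463) = 6 + 3863684/2774463 = 20510462/2774463 ≈ 7.3926)
h(s) = 2*s
g(Q, V) = -5*Q - 5*V (g(Q, V) = -5*(Q + V) = -5*Q - 5*V)
t(p) = (46 + p)/(90 - 4*p) (t(p) = (2*23 + p)/((-5*(-18) - 5*p) + p) = (46 + p)/((90 - 5*p) + p) = (46 + p)/(90 - 4*p))
b + t(-812) = 20510462/2774463 + (-46 - 1*(-812))/(2*(-45 + 2*(-812))) = 20510462/2774463 + (-46 + 812)/(2*(-45 - 1624)) = 20510462/2774463 + (½)*766/(-1669) = 20510462/2774463 + (½)*(-1/1669)*766 = 20510462/2774463 - 383/1669 = 33169341749/4630578747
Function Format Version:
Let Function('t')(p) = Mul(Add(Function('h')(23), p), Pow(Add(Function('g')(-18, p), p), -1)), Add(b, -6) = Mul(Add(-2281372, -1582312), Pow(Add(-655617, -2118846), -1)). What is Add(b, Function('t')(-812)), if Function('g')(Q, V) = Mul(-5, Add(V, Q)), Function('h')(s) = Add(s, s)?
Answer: Rational(33169341749, 4630578747) ≈ 7.1631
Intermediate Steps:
b = Rational(20510462, 2774463) (b = Add(6, Mul(Add(-2281372, -1582312), Pow(Add(-655617, -2118846), -1))) = Add(6, Mul(-3863684, Pow(-2774463, -1))) = Add(6, Mul(-3863684, Rational(-1, 2774463))) = Add(6, Rational(3863684, 2774463)) = Rational(20510462, 2774463) ≈ 7.3926)
Function('h')(s) = Mul(2, s)
Function('g')(Q, V) = Add(Mul(-5, Q), Mul(-5, V)) (Function('g')(Q, V) = Mul(-5, Add(Q, V)) = Add(Mul(-5, Q), Mul(-5, V)))
Function('t')(p) = Mul(Pow(Add(90, Mul(-4, p)), -1), Add(46, p)) (Function('t')(p) = Mul(Add(Mul(2, 23), p), Pow(Add(Add(Mul(-5, -18), Mul(-5, p)), p), -1)) = Mul(Add(46, p), Pow(Add(Add(90, Mul(-5, p)), p), -1)) = Mul(Add(46, p), Pow(Add(90, Mul(-4, p)), -1)) = Mul(Pow(Add(90, Mul(-4, p)), -1), Add(46, p)))
Add(b, Function('t')(-812)) = Add(Rational(20510462, 2774463), Mul(Rational(1, 2), Pow(Add(-45, Mul(2, -812)), -1), Add(-46, Mul(-1, -812)))) = Add(Rational(20510462, 2774463), Mul(Rational(1, 2), Pow(Add(-45, -1624), -1), Add(-46, 812))) = Add(Rational(20510462, 2774463), Mul(Rational(1, 2), Pow(-1669, -1), 766)) = Add(Rational(20510462, 2774463), Mul(Rational(1, 2), Rational(-1, 1669), 766)) = Add(Rational(20510462, 2774463), Rational(-383, 1669)) = Rational(33169341749, 4630578747)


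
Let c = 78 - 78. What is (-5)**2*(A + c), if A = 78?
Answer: 1950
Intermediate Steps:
c = 0
(-5)**2*(A + c) = (-5)**2*(78 + 0) = 25*78 = 1950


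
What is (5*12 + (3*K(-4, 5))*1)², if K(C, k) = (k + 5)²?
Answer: 129600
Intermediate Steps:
K(C, k) = (5 + k)²
(5*12 + (3*K(-4, 5))*1)² = (5*12 + (3*(5 + 5)²)*1)² = (60 + (3*10²)*1)² = (60 + (3*100)*1)² = (60 + 300*1)² = (60 + 300)² = 360² = 129600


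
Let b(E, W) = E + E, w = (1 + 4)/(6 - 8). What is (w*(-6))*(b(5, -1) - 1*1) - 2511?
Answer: -2376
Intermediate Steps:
w = -5/2 (w = 5/(-2) = 5*(-1/2) = -5/2 ≈ -2.5000)
b(E, W) = 2*E
(w*(-6))*(b(5, -1) - 1*1) - 2511 = (-5/2*(-6))*(2*5 - 1*1) - 2511 = 15*(10 - 1) - 2511 = 15*9 - 2511 = 135 - 2511 = -2376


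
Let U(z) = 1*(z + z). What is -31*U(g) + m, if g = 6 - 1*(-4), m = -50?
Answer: -670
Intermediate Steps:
g = 10 (g = 6 + 4 = 10)
U(z) = 2*z (U(z) = 1*(2*z) = 2*z)
-31*U(g) + m = -62*10 - 50 = -31*20 - 50 = -620 - 50 = -670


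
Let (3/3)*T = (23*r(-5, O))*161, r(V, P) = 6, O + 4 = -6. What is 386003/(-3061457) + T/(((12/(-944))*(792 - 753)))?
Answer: -5350878582029/119396823 ≈ -44816.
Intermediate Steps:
O = -10 (O = -4 - 6 = -10)
T = 22218 (T = (23*6)*161 = 138*161 = 22218)
386003/(-3061457) + T/(((12/(-944))*(792 - 753))) = 386003/(-3061457) + 22218/(((12/(-944))*(792 - 753))) = 386003*(-1/3061457) + 22218/(((12*(-1/944))*39)) = -386003/3061457 + 22218/((-3/236*39)) = -386003/3061457 + 22218/(-117/236) = -386003/3061457 + 22218*(-236/117) = -386003/3061457 - 1747816/39 = -5350878582029/119396823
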